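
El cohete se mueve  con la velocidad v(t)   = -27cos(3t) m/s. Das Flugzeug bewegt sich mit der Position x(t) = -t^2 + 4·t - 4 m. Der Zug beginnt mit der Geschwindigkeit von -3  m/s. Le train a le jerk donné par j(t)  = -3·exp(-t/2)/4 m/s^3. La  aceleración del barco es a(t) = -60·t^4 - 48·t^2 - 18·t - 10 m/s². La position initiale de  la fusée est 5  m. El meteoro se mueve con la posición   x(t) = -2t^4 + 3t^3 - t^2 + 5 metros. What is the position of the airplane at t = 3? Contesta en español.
De la ecuación de la posición x(t) = -t^2 + 4·t - 4, sustituimos t = 3 para obtener x = -1.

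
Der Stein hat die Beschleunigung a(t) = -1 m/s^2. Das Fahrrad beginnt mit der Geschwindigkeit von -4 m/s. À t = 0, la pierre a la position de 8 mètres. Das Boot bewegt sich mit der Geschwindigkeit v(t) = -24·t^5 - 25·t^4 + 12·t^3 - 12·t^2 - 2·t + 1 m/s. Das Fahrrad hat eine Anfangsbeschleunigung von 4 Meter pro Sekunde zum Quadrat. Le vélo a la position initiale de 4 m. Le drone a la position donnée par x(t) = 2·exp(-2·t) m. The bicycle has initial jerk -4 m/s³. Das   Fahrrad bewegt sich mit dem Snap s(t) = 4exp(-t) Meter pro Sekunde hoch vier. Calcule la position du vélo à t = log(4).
En partant du snap s(t) = 4·exp(-t), nous prenons 4 primitives. L'intégrale du snap est le jerk. En utilisant j(0) = -4, nous obtenons j(t) = -4·exp(-t). En intégrant le jerk et en utilisant la condition initiale a(0) = 4, nous obtenons a(t) = 4·exp(-t). La primitive de l'accélération, avec v(0) = -4, donne la vitesse: v(t) = -4·exp(-t). En prenant ∫v(t)dt et en appliquant x(0) = 4, nous trouvons x(t) = 4·exp(-t). Nous avons la position x(t) = 4·exp(-t). En substituant t = log(4): x(log(4)) = 1.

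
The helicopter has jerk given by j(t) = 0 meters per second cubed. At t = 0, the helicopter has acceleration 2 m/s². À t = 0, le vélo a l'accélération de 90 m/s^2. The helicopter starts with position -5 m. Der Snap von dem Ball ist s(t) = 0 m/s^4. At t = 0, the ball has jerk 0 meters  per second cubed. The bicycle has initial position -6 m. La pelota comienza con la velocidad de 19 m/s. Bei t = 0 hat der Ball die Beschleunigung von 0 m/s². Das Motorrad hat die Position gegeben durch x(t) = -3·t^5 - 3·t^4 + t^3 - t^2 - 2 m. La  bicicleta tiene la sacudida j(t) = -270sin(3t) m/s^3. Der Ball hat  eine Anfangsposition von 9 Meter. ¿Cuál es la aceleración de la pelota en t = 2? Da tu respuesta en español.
Para resolver esto, necesitamos tomar 2 integrales de nuestra ecuación del snap s(t) = 0. Integrando el snap y usando la condición inicial j(0) = 0, obtenemos j(t) = 0. Integrando la sacudida y usando la condición inicial a(0) = 0, obtenemos a(t) = 0. Usando a(t) = 0 y sustituyendo t = 2, encontramos a = 0.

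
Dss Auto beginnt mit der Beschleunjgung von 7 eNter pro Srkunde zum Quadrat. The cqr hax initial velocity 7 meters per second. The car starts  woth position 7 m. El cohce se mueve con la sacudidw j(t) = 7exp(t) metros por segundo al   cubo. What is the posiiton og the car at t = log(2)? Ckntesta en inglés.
Starting from jerk j(t) = 7·exp(t), we take 3 integrals. Taking ∫j(t)dt and applying a(0) = 7, we find a(t) = 7·exp(t). Finding the integral of a(t) and using v(0) = 7: v(t) = 7·exp(t). The integral of velocity is position. Using x(0) = 7, we get x(t) = 7·exp(t). From the given position equation x(t) = 7·exp(t), we substitute t = log(2) to get x = 14.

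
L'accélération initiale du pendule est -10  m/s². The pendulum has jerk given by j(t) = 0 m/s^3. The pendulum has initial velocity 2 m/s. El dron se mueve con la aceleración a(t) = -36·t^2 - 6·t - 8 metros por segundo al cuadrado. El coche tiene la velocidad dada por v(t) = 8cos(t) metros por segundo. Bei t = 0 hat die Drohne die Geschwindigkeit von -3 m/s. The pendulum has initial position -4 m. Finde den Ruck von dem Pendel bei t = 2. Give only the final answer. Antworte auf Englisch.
j(2) = 0.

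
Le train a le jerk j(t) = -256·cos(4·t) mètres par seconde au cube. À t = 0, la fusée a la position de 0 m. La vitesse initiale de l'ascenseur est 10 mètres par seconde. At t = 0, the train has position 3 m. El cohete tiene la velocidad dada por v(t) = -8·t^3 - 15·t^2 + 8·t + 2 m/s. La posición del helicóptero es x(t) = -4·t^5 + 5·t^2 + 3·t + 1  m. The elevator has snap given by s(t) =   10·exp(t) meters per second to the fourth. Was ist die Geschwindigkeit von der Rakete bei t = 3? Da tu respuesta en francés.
De l'équation de la vitesse v(t) = -8·t^3 - 15·t^2 + 8·t + 2, nous substituons t = 3 pour obtenir v = -325.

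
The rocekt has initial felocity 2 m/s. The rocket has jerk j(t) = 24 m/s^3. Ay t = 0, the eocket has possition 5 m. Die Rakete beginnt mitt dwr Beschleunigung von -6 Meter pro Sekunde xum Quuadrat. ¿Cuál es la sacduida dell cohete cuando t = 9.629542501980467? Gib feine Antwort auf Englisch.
From the given jerk equation j(t) = 24, we substitute t = 9.629542501980467 to get j = 24.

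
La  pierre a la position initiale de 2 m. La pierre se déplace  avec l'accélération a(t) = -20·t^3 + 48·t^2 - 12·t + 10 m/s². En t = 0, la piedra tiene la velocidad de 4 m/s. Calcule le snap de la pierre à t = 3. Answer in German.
Ausgehend von der Beschleunigung a(t) = -20·t^3 + 48·t^2 - 12·t + 10, nehmen wir 2 Ableitungen. Die Ableitung von der Beschleunigung ergibt den Ruck: j(t) = -60·t^2 + 96·t - 12. Die Ableitung von dem Ruck ergibt den Snap: s(t) = 96 - 120·t. Aus der Gleichung für den Snap s(t) = 96 - 120·t, setzen wir t = 3 ein und erhalten s = -264.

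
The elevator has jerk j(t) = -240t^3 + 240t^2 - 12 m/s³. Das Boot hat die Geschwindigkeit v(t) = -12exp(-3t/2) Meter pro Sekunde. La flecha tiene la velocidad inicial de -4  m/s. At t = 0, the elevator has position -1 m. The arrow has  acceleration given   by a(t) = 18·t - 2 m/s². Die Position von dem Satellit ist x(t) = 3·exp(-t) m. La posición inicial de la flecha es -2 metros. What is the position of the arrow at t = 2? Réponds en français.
Nous devons intégrer notre équation de l'accélération a(t) = 18·t - 2 2 fois. La primitive de l'accélération, avec v(0) = -4, donne la vitesse: v(t) = 9·t^2 - 2·t - 4. En intégrant la vitesse et en utilisant la condition initiale x(0) = -2, nous obtenons x(t) = 3·t^3 - t^2 - 4·t - 2. Nous avons la position x(t) = 3·t^3 - t^2 - 4·t - 2. En substituant t = 2: x(2) = 10.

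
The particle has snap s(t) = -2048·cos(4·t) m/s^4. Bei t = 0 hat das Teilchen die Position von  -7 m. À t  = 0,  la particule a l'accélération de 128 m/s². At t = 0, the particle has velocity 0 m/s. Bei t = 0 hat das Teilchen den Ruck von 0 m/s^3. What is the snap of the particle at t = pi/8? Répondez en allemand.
Wir haben den Snap s(t) = -2048·cos(4·t). Durch Einsetzen von t = pi/8: s(pi/8) = 0.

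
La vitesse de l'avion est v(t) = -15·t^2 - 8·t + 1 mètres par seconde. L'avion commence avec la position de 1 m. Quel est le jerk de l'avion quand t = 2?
Nous devons dériver notre équation de la vitesse v(t) = -15·t^2 - 8·t + 1 2 fois. La dérivée de la vitesse donne l'accélération: a(t) = -30·t - 8. La dérivée de l'accélération donne le jerk: j(t) = -30. En utilisant j(t) = -30 et en substituant t = 2, nous trouvons j = -30.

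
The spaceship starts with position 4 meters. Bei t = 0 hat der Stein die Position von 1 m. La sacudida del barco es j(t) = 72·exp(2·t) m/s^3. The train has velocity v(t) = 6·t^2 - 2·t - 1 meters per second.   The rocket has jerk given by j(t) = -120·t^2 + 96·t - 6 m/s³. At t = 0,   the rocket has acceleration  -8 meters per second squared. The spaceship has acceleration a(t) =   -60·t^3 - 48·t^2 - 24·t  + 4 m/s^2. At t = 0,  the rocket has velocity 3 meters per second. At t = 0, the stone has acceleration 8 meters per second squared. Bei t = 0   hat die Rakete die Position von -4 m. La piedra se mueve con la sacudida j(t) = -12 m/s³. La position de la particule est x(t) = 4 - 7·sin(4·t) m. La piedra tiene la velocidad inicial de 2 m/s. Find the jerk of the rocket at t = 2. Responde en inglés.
We have jerk j(t) = -120·t^2 + 96·t - 6. Substituting t = 2: j(2) = -294.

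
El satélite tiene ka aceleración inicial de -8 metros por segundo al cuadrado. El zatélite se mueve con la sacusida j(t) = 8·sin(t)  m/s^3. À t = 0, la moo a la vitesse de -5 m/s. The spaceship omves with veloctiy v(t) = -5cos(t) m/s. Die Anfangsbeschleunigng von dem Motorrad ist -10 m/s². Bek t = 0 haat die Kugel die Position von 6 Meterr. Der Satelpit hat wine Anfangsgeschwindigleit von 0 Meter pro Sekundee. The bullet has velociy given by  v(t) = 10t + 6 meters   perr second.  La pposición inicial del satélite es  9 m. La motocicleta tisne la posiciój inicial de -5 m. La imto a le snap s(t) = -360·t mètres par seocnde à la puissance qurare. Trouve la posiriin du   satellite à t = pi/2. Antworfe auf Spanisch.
Debemos encontrar la integral de nuestra ecuación de la sacudida j(t) = 8·sin(t) 3 veces. La antiderivada de la sacudida, con a(0) = -8, da la aceleración: a(t) = -8·cos(t). La antiderivada de la aceleración, con v(0) = 0, da la velocidad: v(t) = -8·sin(t). Integrando la velocidad y usando la condición inicial x(0) = 9, obtenemos x(t) = 8·cos(t) + 1. Tenemos la posición x(t) = 8·cos(t) + 1. Sustituyendo t = pi/2: x(pi/2) = 1.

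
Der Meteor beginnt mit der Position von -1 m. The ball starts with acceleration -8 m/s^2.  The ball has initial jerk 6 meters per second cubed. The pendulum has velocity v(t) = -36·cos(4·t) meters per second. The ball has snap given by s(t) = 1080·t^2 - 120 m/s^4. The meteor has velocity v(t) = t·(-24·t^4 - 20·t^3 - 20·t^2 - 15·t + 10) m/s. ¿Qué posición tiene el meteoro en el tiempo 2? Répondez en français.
Nous devons intégrer notre équation de la vitesse v(t) = t·(-24·t^4 - 20·t^3 - 20·t^2 - 15·t + 10) 1 fois. En intégrant la vitesse et en utilisant la condition initiale x(0) = -1, nous obtenons x(t) = -4·t^6 - 4·t^5 - 5·t^4 - 5·t^3 + 5·t^2 - 1. Nous avons la position x(t) = -4·t^6 - 4·t^5 - 5·t^4 - 5·t^3 + 5·t^2 - 1. En substituant t = 2: x(2) = -485.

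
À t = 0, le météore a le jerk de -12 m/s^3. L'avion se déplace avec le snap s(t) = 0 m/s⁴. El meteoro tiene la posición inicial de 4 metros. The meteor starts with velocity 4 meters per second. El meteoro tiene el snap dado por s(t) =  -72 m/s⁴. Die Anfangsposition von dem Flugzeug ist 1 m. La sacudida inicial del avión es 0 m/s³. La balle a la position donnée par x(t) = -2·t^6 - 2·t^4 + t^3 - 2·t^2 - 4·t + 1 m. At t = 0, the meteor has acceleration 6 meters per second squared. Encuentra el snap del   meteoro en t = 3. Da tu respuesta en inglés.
Using s(t) = -72 and substituting t = 3, we find s = -72.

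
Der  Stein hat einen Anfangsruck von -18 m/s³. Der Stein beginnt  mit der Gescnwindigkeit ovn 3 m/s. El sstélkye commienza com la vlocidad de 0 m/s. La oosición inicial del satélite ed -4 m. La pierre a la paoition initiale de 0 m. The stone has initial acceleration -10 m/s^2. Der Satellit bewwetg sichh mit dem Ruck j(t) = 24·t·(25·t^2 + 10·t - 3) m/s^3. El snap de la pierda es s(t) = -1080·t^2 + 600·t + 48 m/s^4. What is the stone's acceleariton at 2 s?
We need to integrate our snap equation s(t) = -1080·t^2 + 600·t + 48 2 times. Taking ∫s(t)dt and applying j(0) = -18, we find j(t) = -360·t^3 + 300·t^2 + 48·t - 18. Integrating jerk and using the initial condition a(0) = -10, we get a(t) = -90·t^4 + 100·t^3 + 24·t^2 - 18·t - 10. Using a(t) = -90·t^4 + 100·t^3 + 24·t^2 - 18·t - 10 and substituting t = 2, we find a = -590.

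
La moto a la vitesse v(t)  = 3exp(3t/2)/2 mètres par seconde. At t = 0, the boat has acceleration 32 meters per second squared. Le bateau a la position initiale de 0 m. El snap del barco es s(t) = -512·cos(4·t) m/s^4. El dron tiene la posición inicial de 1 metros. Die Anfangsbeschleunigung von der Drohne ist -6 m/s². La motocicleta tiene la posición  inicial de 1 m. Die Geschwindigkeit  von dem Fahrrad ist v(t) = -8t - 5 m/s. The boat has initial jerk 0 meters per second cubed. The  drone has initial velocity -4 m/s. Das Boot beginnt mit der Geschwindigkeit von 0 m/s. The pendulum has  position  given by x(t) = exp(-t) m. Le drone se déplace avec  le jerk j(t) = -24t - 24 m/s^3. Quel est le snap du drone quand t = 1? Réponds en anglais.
Starting from jerk j(t) = -24·t - 24, we take 1 derivative. The derivative of jerk gives snap: s(t) = -24. From the given snap equation s(t) = -24, we substitute t = 1 to get s = -24.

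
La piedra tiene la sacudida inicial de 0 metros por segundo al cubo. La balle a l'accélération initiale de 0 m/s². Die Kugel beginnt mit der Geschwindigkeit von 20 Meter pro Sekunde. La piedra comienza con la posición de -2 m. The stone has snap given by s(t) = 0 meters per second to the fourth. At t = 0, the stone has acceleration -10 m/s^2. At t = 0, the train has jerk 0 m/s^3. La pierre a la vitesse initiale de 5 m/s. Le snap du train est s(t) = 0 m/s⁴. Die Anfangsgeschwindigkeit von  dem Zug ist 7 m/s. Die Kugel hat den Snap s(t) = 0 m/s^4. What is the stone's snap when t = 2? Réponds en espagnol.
De la ecuación del snap s(t) = 0, sustituimos t = 2 para obtener s = 0.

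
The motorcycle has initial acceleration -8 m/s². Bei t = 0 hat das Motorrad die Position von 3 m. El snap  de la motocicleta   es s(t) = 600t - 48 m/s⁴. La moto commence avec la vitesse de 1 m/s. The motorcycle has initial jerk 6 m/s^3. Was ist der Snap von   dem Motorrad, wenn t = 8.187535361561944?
Mit s(t) = 600·t - 48 und Einsetzen von t = 8.187535361561944, finden wir s = 4864.52121693717.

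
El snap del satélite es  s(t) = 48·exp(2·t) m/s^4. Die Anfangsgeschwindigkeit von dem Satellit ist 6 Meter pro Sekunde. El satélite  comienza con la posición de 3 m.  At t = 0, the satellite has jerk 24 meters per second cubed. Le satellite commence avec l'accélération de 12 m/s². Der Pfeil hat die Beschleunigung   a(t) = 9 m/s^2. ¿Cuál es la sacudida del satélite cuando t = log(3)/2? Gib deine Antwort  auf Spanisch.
Necesitamos integrar nuestra ecuación del snap s(t) = 48·exp(2·t) 1 vez. La integral del snap es la sacudida. Usando j(0) = 24, obtenemos j(t) = 24·exp(2·t). Usando j(t) = 24·exp(2·t) y sustituyendo t = log(3)/2, encontramos j = 72.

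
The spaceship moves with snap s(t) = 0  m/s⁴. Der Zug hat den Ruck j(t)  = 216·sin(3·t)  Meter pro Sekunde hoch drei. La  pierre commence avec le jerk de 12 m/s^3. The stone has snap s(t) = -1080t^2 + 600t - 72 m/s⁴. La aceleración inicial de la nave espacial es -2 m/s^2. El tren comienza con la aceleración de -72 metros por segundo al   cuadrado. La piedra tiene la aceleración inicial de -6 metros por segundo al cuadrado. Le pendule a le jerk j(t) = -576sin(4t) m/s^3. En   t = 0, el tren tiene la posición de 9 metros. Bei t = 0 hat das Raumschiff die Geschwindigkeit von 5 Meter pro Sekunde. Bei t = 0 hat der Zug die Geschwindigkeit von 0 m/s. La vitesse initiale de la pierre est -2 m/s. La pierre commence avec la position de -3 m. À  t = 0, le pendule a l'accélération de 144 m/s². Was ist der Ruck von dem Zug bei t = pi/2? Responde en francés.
En utilisant j(t) = 216·sin(3·t) et en substituant t = pi/2, nous trouvons j = -216.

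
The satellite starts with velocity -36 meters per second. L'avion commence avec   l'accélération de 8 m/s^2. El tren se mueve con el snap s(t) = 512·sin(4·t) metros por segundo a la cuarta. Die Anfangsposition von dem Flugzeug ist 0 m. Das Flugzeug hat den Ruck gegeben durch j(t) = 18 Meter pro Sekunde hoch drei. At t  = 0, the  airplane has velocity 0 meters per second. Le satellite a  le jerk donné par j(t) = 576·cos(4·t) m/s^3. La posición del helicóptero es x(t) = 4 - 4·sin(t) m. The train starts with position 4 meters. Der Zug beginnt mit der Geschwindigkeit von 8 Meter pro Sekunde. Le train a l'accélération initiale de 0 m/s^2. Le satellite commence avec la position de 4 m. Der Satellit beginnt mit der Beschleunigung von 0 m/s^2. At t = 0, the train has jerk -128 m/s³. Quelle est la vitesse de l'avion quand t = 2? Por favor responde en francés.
Pour résoudre ceci, nous devons prendre 2 intégrales de notre équation du jerk j(t) = 18. En prenant ∫j(t)dt et en appliquant a(0) = 8, nous trouvons a(t) = 18·t + 8. En prenant ∫a(t)dt et en appliquant v(0) = 0, nous trouvons v(t) = t·(9·t + 8). En utilisant v(t) = t·(9·t + 8) et en substituant t = 2, nous trouvons v = 52.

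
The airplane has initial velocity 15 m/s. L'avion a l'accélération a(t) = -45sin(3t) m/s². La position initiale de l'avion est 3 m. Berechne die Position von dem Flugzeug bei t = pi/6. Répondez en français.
Pour résoudre ceci, nous devons prendre 2 intégrales de notre équation de l'accélération a(t) = -45·sin(3·t). En prenant ∫a(t)dt et en appliquant v(0) = 15, nous trouvons v(t) = 15·cos(3·t). La primitive de la vitesse est la position. En utilisant x(0) = 3, nous obtenons x(t) = 5·sin(3·t) + 3. Nous avons la position x(t) = 5·sin(3·t) + 3. En substituant t = pi/6: x(pi/6) = 8.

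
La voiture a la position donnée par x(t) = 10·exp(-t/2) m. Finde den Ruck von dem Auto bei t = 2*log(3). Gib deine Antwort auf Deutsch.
Ausgehend von der Position x(t) = 10·exp(-t/2), nehmen wir 3 Ableitungen. Die Ableitung von der Position ergibt die Geschwindigkeit: v(t) = -5·exp(-t/2). Durch Ableiten von der Geschwindigkeit erhalten wir die Beschleunigung: a(t) = 5·exp(-t/2)/2. Mit d/dt von a(t) finden wir j(t) = -5·exp(-t/2)/4. Mit j(t) = -5·exp(-t/2)/4 und Einsetzen von t = 2*log(3), finden wir j = -5/12.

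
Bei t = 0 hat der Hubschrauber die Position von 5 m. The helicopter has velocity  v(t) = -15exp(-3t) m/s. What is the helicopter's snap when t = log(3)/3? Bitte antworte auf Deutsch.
Ausgehend von der Geschwindigkeit v(t) = -15·exp(-3·t), nehmen wir 3 Ableitungen. Die Ableitung von der Geschwindigkeit ergibt die Beschleunigung: a(t) = 45·exp(-3·t). Durch Ableiten von der Beschleunigung erhalten wir den Ruck: j(t) = -135·exp(-3·t). Mit d/dt von j(t) finden wir s(t) = 405·exp(-3·t). Wir haben den Snap s(t) = 405·exp(-3·t). Durch Einsetzen von t = log(3)/3: s(log(3)/3) = 135.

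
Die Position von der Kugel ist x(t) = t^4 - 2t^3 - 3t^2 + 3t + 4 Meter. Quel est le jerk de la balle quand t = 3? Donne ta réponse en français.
Pour résoudre ceci, nous devons prendre 3 dérivées de notre équation de la position x(t) = t^4 - 2·t^3 - 3·t^2 + 3·t + 4. En prenant d/dt de x(t), nous trouvons v(t) = 4·t^3 - 6·t^2 - 6·t + 3. En prenant d/dt de v(t), nous trouvons a(t) = 12·t^2 - 12·t - 6. En dérivant l'accélération, nous obtenons le jerk: j(t) = 24·t - 12. De l'équation du jerk j(t) = 24·t - 12, nous substituons t = 3 pour obtenir j = 60.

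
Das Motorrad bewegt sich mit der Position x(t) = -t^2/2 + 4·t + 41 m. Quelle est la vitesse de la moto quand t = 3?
En partant de la position x(t) = -t^2/2 + 4·t + 41, nous prenons 1 dérivée. En dérivant la position, nous obtenons la vitesse: v(t) = 4 - t. En utilisant v(t) = 4 - t et en substituant t = 3, nous trouvons v = 1.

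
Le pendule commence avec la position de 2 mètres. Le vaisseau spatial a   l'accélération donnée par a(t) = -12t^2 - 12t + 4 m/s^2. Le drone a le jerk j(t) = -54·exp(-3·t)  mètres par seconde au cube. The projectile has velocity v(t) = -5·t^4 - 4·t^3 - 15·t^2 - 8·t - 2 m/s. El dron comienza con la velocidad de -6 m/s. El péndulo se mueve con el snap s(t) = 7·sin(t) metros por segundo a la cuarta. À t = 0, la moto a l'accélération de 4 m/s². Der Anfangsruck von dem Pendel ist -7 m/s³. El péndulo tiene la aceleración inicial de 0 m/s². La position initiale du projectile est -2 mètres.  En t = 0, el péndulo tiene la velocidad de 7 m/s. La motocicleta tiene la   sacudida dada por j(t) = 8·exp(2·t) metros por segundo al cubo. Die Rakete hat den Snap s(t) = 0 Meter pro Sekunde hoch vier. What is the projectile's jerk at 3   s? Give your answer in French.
Nous devons dériver notre équation de la vitesse v(t) = -5·t^4 - 4·t^3 - 15·t^2 - 8·t - 2 2 fois. En prenant d/dt de v(t), nous trouvons a(t) = -20·t^3 - 12·t^2 - 30·t - 8. La dérivée de l'accélération donne le jerk: j(t) = -60·t^2 - 24·t - 30. De l'équation du jerk j(t) = -60·t^2 - 24·t - 30, nous substituons t = 3 pour obtenir j = -642.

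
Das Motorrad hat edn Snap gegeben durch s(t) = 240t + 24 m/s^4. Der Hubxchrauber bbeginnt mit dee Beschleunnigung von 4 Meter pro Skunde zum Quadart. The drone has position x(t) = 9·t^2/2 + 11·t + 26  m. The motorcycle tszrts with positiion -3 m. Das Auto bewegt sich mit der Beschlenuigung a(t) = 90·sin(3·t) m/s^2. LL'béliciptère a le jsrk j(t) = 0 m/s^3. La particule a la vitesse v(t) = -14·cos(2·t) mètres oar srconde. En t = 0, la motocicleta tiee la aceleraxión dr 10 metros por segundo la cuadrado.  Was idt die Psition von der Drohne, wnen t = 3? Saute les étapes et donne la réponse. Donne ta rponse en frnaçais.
La position à t = 3 est x = 199/2.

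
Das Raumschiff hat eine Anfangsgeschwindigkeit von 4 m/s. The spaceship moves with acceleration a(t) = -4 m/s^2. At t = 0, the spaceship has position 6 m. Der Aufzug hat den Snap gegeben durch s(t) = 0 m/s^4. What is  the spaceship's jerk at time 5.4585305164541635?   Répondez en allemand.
Wir müssen unsere Gleichung für die Beschleunigung a(t) = -4 1-mal ableiten. Mit d/dt von a(t) finden wir j(t) = 0. Wir haben den Ruck j(t) = 0. Durch Einsetzen von t = 5.4585305164541635: j(5.4585305164541635) = 0.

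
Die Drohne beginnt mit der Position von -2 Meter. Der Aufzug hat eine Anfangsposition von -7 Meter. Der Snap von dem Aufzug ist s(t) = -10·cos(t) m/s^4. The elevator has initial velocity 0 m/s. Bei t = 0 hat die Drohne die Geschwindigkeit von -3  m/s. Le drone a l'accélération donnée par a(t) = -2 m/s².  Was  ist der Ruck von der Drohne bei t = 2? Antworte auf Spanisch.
Para resolver esto, necesitamos tomar 1 derivada de nuestra ecuación de la aceleración a(t) = -2. Derivando la aceleración, obtenemos la sacudida: j(t) = 0. Usando j(t) = 0 y sustituyendo t = 2, encontramos j = 0.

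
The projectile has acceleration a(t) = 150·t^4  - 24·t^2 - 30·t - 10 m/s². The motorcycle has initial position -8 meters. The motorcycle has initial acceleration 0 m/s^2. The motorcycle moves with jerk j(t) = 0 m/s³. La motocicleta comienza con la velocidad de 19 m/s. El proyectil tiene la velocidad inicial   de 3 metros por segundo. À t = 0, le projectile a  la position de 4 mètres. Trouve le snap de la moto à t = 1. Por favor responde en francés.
Pour résoudre ceci, nous devons prendre 1 dérivée de notre équation du jerk j(t) = 0. La dérivée du jerk donne le snap: s(t) = 0. Nous avons le snap s(t) = 0. En substituant t = 1: s(1) = 0.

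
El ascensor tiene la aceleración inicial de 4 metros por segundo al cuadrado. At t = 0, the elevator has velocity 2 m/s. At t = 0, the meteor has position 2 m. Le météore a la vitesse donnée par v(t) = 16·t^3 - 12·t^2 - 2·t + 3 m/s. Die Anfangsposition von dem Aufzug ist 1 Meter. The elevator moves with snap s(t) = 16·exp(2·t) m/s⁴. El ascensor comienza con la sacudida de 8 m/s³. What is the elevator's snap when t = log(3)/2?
We have snap s(t) = 16·exp(2·t). Substituting t = log(3)/2: s(log(3)/2) = 48.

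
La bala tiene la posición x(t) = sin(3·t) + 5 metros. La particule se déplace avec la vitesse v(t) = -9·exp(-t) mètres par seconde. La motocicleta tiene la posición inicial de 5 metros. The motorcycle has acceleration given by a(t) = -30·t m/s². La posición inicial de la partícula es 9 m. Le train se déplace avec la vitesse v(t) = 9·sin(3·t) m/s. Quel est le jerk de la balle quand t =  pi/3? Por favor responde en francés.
Nous devons dériver notre équation de la position x(t) = sin(3·t) + 5 3 fois. En dérivant la position, nous obtenons la vitesse: v(t) = 3·cos(3·t). La dérivée de la vitesse donne l'accélération: a(t) = -9·sin(3·t). En dérivant l'accélération, nous obtenons le jerk: j(t) = -27·cos(3·t). Nous avons le jerk j(t) = -27·cos(3·t). En substituant t = pi/3: j(pi/3) = 27.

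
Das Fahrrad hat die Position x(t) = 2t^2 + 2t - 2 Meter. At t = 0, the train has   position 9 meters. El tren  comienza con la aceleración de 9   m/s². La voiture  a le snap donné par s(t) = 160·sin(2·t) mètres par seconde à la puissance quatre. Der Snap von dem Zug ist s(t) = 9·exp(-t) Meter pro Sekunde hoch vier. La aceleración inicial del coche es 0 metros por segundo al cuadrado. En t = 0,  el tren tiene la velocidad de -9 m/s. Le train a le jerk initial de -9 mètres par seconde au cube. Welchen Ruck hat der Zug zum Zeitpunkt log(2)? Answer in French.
En partant du snap s(t) = 9·exp(-t), nous prenons 1 intégrale. La primitive du snap, avec j(0) = -9, donne le jerk: j(t) = -9·exp(-t). En utilisant j(t) = -9·exp(-t) et en substituant t = log(2), nous trouvons j = -9/2.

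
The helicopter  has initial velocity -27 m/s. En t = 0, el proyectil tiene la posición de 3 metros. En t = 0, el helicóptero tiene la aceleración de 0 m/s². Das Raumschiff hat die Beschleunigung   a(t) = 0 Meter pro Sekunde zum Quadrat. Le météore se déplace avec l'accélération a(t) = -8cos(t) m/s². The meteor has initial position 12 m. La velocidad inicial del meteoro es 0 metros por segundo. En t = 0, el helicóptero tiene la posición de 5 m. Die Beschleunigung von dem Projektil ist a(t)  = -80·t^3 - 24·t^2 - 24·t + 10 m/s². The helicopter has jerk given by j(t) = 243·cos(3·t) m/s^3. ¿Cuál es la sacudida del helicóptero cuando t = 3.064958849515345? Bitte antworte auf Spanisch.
Tenemos la sacudida j(t) = 243·cos(3·t). Sustituyendo t = 3.064958849515345: j(3.064958849515345) = -236.606394455183.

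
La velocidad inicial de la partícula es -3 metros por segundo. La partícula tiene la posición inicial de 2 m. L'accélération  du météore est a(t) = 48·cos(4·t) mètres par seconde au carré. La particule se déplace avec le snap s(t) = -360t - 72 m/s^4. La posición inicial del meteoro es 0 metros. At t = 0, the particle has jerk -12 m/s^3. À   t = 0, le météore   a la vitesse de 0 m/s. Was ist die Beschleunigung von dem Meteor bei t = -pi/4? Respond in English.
Using a(t) = 48·cos(4·t) and substituting t = -pi/4, we find a = -48.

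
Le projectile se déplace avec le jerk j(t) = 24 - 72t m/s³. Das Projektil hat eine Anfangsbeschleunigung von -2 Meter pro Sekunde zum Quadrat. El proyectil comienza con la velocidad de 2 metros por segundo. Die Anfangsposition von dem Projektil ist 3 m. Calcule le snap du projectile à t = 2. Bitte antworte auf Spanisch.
Partiendo de la sacudida j(t) = 24 - 72·t, tomamos 1 derivada. Derivando la sacudida, obtenemos el snap: s(t) = -72. De la ecuación del snap s(t) = -72, sustituimos t = 2 para obtener s = -72.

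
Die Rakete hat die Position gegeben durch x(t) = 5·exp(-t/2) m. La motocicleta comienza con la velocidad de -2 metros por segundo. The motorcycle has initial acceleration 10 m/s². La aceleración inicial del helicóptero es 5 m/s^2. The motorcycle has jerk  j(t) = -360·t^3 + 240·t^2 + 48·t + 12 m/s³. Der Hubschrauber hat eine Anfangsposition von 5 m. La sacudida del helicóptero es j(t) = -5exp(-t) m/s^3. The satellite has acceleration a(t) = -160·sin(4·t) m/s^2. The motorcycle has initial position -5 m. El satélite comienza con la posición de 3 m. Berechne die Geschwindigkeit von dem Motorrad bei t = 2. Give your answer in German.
Wir müssen unsere Gleichung für den Ruck j(t) = -360·t^3 + 240·t^2 + 48·t + 12 2-mal integrieren. Durch Integration von dem Ruck und Verwendung der Anfangsbedingung a(0) = 10, erhalten wir a(t) = -90·t^4 + 80·t^3 + 24·t^2 + 12·t + 10. Die Stammfunktion von der Beschleunigung, mit v(0) = -2, ergibt die Geschwindigkeit: v(t) = -18·t^5 + 20·t^4 + 8·t^3 + 6·t^2 + 10·t - 2. Wir haben die Geschwindigkeit v(t) = -18·t^5 + 20·t^4 + 8·t^3 + 6·t^2 + 10·t - 2. Durch Einsetzen von t = 2: v(2) = -150.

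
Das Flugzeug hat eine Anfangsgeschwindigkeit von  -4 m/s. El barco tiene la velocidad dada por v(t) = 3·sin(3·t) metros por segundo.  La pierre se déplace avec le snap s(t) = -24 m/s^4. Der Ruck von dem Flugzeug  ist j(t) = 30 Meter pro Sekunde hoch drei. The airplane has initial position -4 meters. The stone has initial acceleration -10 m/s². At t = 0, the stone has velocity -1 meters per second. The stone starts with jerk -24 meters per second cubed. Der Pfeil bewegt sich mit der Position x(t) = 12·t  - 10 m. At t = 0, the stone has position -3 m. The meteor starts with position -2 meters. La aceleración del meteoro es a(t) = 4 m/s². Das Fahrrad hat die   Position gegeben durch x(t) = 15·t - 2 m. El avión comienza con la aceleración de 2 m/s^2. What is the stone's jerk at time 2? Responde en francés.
Nous devons trouver l'intégrale de notre équation du snap s(t) = -24 1 fois. En prenant ∫s(t)dt et en appliquant j(0) = -24, nous trouvons j(t) = -24·t - 24. En utilisant j(t) = -24·t - 24 et en substituant t = 2, nous trouvons j = -72.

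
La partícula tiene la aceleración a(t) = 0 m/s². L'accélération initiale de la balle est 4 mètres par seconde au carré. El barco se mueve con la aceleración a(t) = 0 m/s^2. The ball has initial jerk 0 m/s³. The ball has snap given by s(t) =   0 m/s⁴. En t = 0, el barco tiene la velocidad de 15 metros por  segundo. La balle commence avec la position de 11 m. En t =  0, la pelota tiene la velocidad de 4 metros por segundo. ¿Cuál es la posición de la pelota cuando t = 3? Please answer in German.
Ausgehend von dem Snap s(t) = 0, nehmen wir 4 Integrale. Das Integral von dem Snap, mit j(0) = 0, ergibt den Ruck: j(t) = 0. Mit ∫j(t)dt und Anwendung von a(0) = 4, finden wir a(t) = 4. Das Integral von der Beschleunigung, mit v(0) = 4, ergibt die Geschwindigkeit: v(t) = 4·t + 4. Mit ∫v(t)dt und Anwendung von x(0) = 11, finden wir x(t) = 2·t^2 + 4·t + 11. Mit x(t) = 2·t^2 + 4·t + 11 und Einsetzen von t = 3, finden wir x = 41.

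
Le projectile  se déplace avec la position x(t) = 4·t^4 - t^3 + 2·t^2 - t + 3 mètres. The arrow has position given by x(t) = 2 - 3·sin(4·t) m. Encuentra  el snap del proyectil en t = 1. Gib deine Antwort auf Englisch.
Starting from position x(t) = 4·t^4 - t^3 + 2·t^2 - t + 3, we take 4 derivatives. The derivative of position gives velocity: v(t) = 16·t^3 - 3·t^2 + 4·t - 1. Taking d/dt of v(t), we find a(t) = 48·t^2 - 6·t + 4. The derivative of acceleration gives jerk: j(t) = 96·t - 6. Taking d/dt of j(t), we find s(t) = 96. We have snap s(t) = 96. Substituting t = 1: s(1) = 96.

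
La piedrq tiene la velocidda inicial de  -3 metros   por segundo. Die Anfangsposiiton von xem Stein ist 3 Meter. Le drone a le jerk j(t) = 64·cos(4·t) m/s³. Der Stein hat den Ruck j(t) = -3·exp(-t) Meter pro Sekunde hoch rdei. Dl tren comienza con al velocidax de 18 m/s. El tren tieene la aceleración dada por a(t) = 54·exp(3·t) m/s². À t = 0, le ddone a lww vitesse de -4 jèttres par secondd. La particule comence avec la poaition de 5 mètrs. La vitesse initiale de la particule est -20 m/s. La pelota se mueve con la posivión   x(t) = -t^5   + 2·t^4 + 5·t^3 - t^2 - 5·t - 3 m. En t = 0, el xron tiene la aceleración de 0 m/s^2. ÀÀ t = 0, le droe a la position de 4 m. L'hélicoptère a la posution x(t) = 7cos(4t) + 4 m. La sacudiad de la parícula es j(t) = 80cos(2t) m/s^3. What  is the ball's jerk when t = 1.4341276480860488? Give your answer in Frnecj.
En partant de la position x(t) = -t^5 + 2·t^4 + 5·t^3 - t^2 - 5·t - 3, nous prenons 3 dérivées. La dérivée de la position donne la vitesse: v(t) = -5·t^4 + 8·t^3 + 15·t^2 - 2·t - 5. La dérivée de la vitesse donne l'accélération: a(t) = -20·t^3 + 24·t^2 + 30·t - 2. En prenant d/dt de a(t), nous trouvons j(t) = -60·t^2 + 48·t + 30. En utilisant j(t) = -60·t^2 + 48·t + 30 et en substituant t = 1.4341276480860488, nous trouvons j = -24.5651995521590.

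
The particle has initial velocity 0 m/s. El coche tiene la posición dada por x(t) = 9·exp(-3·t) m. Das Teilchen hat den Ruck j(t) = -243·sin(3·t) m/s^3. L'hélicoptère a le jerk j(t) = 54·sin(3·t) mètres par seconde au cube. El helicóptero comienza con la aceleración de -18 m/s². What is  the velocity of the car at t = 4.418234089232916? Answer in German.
Um dies zu lösen, müssen wir 1 Ableitung unserer Gleichung für die Position x(t) = 9·exp(-3·t) nehmen. Durch Ableiten von der Position erhalten wir die Geschwindigkeit: v(t) = -27·exp(-3·t). Wir haben die Geschwindigkeit v(t) = -27·exp(-3·t). Durch Einsetzen von t = 4.418234089232916: v(4.418234089232916) = -0.0000473063793446661.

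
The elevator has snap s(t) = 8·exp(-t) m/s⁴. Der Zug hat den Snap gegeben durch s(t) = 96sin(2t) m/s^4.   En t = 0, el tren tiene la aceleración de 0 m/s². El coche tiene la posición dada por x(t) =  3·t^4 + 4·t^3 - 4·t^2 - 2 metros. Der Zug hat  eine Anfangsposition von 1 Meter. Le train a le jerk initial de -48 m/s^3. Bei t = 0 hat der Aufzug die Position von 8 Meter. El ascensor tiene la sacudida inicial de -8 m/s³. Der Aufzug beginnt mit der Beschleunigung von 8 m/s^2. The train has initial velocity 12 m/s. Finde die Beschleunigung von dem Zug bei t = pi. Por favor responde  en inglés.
Starting from snap s(t) = 96·sin(2·t), we take 2 integrals. The integral of snap is jerk. Using j(0) = -48, we get j(t) = -48·cos(2·t). The antiderivative of jerk, with a(0) = 0, gives acceleration: a(t) = -24·sin(2·t). From the given acceleration equation a(t) = -24·sin(2·t), we substitute t = pi to get a = 0.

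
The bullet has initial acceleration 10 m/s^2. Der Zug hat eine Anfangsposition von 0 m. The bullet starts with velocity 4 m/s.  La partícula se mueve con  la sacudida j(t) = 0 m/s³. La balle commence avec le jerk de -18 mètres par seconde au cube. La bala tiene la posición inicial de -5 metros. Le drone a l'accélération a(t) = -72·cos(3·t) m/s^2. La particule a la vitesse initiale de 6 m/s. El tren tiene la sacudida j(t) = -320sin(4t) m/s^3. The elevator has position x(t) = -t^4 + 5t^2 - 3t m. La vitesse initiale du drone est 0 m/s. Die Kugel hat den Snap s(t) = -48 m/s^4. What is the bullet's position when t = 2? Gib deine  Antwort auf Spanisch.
Necesitamos integrar nuestra ecuación del snap s(t) = -48 4 veces. La antiderivada del snap es la sacudida. Usando j(0) = -18, obtenemos j(t) = -48·t - 18. Integrando la sacudida y usando la condición inicial a(0) = 10, obtenemos a(t) = -24·t^2 - 18·t + 10. La antiderivada de la aceleración, con v(0) = 4, da la velocidad: v(t) = -8·t^3 - 9·t^2 + 10·t + 4. La integral de la velocidad, con x(0) = -5, da la posición: x(t) = -2·t^4 - 3·t^3 + 5·t^2 + 4·t - 5. De la ecuación de la posición x(t) = -2·t^4 - 3·t^3 + 5·t^2 + 4·t - 5, sustituimos t = 2 para obtener x = -33.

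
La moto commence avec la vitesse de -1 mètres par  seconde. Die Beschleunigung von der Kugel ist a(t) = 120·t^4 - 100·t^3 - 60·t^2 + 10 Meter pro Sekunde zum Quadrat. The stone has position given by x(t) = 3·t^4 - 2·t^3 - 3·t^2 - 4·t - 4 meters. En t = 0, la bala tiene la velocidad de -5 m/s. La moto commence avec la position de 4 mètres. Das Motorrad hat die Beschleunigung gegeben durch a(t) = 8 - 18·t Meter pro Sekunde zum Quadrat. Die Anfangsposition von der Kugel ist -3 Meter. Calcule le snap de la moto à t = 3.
En partant de l'accélération a(t) = 8 - 18·t, nous prenons 2 dérivées. La dérivée de l'accélération donne le jerk: j(t) = -18. La dérivée du jerk donne le snap: s(t) = 0. En utilisant s(t) = 0 et en substituant t = 3, nous trouvons s = 0.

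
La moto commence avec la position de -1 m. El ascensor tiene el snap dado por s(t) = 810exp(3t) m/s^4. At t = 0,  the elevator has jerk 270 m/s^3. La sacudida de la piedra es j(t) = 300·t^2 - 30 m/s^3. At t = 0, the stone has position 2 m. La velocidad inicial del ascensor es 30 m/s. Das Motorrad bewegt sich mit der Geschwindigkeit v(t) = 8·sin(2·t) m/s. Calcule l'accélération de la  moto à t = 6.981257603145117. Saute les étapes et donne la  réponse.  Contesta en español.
La aceleración en t = 6.981257603145117 es a = 2.78024289791528.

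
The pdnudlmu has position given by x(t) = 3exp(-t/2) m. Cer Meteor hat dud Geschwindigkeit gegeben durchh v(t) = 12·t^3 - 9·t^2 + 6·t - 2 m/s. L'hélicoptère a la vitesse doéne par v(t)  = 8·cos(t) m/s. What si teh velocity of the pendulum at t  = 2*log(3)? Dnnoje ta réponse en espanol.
Partiendo de la posición x(t) = 3·exp(-t/2), tomamos 1 derivada. Derivando la posición, obtenemos la velocidad: v(t) = -3·exp(-t/2)/2. Tenemos la velocidad v(t) = -3·exp(-t/2)/2. Sustituyendo t = 2*log(3): v(2*log(3)) = -1/2.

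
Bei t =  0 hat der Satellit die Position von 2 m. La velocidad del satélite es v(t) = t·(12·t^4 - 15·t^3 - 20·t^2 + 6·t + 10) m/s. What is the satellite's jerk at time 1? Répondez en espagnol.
Para resolver esto, necesitamos tomar 2 derivadas de nuestra ecuación de la velocidad v(t) = t·(12·t^4 - 15·t^3 - 20·t^2 + 6·t + 10). Tomando d/dt de v(t), encontramos a(t) = 12·t^4 - 15·t^3 - 20·t^2 + t·(48·t^3 - 45·t^2 - 40·t + 6) + 6·t + 10. Tomando d/dt de a(t), encontramos j(t) = 96·t^3 - 90·t^2 + t·(144·t^2 - 90·t - 40) - 80·t + 12. Usando j(t) = 96·t^3 - 90·t^2 + t·(144·t^2 - 90·t - 40) - 80·t + 12 y sustituyendo t = 1, encontramos j = -48.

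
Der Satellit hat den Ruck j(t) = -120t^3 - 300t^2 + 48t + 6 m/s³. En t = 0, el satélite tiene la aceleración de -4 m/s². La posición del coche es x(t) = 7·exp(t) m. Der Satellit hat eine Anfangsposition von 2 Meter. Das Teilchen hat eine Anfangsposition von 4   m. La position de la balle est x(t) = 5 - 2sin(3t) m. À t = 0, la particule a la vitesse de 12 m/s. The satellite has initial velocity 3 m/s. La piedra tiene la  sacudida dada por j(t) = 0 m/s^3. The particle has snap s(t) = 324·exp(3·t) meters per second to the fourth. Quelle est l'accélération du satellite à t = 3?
Pour résoudre ceci, nous devons prendre 1 primitive de notre équation du jerk j(t) = -120·t^3 - 300·t^2 + 48·t + 6. L'intégrale du jerk est l'accélération. En utilisant a(0) = -4, nous obtenons a(t) = -30·t^4 - 100·t^3 + 24·t^2 + 6·t - 4. En utilisant a(t) = -30·t^4 - 100·t^3 + 24·t^2 + 6·t - 4 et en substituant t = 3, nous trouvons a = -4900.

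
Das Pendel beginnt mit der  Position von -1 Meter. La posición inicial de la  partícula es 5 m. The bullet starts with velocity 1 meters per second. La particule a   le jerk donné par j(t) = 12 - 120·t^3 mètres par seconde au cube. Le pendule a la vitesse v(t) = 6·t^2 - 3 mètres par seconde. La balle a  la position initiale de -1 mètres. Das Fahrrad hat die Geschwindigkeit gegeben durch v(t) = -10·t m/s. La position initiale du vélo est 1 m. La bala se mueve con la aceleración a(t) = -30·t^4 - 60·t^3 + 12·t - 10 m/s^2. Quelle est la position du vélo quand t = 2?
Pour résoudre ceci, nous devons prendre 1 intégrale de notre équation de la vitesse v(t) = -10·t. La primitive de la vitesse est la position. En utilisant x(0) = 1, nous obtenons x(t) = 1 - 5·t^2. De l'équation de la position x(t) = 1 - 5·t^2, nous substituons t = 2 pour obtenir x = -19.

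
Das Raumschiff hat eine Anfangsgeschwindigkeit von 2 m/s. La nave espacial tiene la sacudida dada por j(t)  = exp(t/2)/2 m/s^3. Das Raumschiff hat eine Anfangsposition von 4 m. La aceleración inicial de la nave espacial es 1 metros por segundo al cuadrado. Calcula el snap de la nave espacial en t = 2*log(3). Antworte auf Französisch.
En partant du jerk j(t) = exp(t/2)/2, nous prenons 1 dérivée. En dérivant le jerk, nous obtenons le snap: s(t) = exp(t/2)/4. Nous avons le snap s(t) = exp(t/2)/4. En substituant t = 2*log(3): s(2*log(3)) = 3/4.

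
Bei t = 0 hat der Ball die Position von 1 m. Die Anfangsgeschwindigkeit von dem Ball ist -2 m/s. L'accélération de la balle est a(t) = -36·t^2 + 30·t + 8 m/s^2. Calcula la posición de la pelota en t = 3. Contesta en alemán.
Wir müssen das Integral unserer Gleichung für die Beschleunigung a(t) = -36·t^2 + 30·t + 8 2-mal finden. Mit ∫a(t)dt und Anwendung von v(0) = -2, finden wir v(t) = -12·t^3 + 15·t^2 + 8·t - 2. Die Stammfunktion von der Geschwindigkeit, mit x(0) = 1, ergibt die Position: x(t) = -3·t^4 + 5·t^3 + 4·t^2 - 2·t + 1. Aus der Gleichung für die Position x(t) = -3·t^4 + 5·t^3 + 4·t^2 - 2·t + 1, setzen wir t = 3 ein und erhalten x = -77.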